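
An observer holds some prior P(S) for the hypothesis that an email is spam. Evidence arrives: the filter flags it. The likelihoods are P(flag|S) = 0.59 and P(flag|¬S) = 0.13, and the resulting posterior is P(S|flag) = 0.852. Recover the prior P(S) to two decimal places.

In odds form, posterior odds = prior odds × likelihood ratio, so prior odds = posterior odds ÷ LR.
Posterior odds = 0.852/(1−0.852) = 5.7568. LR = 0.59/0.13 = 4.5385.
Prior odds = 5.7568/4.5385 = 1.2684, so P(S) = 1.2684/(1+1.2684) ≈ 0.56.

P(S) = 0.56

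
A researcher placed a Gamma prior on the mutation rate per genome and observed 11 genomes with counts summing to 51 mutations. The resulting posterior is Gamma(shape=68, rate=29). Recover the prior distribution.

Gamma(shape=17, rate=18)

Gamma–Poisson conjugacy: posterior shape = α + Σxᵢ, posterior rate = β + n.
So α = 68 − 51 = 17 and β = 29 − 11 = 18.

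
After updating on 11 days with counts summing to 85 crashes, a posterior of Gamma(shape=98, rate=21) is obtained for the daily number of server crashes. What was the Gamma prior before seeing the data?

Gamma(shape=13, rate=10)

A Gamma(α, β) prior (rate parametrization) on a Poisson rate with n observations summing to S gives posterior Gamma(α+S, β+n).
So α = 98 − 85 = 13 and β = 21 − 11 = 10.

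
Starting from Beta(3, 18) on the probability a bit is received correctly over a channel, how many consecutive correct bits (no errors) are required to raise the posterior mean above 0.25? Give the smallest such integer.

After k correct bits and 0 errors the posterior is Beta(3+k, 18), with mean (3+k)/(3+18+k).
Set (3+k)/(21+k) > 0.25 and solve: k > (0.25·21 − 3)/(1 − 0.25) = 3.000.
The smallest integer exceeding 3.000 is 4.

k = 4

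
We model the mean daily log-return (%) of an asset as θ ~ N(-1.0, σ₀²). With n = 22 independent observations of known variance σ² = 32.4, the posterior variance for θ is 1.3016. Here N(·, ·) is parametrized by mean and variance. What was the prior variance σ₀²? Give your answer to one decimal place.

Posterior precision equals prior precision plus data precision: 1/σ_n² = 1/σ₀² + n/σ².
So 1/σ₀² = 1/1.3016 − 22/32.4 = 0.768285 − 0.679012 = 0.089273.
Hence σ₀² = 1/0.089273 ≈ 11.2.

σ₀² = 11.2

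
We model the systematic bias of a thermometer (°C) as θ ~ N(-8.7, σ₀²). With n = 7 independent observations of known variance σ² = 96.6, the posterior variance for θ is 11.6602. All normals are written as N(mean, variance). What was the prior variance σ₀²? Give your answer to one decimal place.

σ₀² = 75.2

For the Normal–Normal model with known σ², precisions add: τ_n = τ₀ + n/σ².
So 1/σ₀² = 1/11.6602 − 7/96.6 = 0.085762 − 0.072464 = 0.013298.
Hence σ₀² = 1/0.013298 ≈ 75.2.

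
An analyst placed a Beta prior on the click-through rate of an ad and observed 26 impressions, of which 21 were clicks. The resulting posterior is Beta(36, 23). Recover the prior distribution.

A Beta(α, β) prior with s successes and f failures in binomial data gives a Beta(α+s, β+f) posterior.
Subtract the data counts: 36−21=15, 23−5=18.

Beta(15, 18)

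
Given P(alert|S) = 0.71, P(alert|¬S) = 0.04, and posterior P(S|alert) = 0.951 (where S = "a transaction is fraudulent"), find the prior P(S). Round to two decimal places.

In odds form, posterior odds = prior odds × likelihood ratio, so prior odds = posterior odds ÷ LR.
Posterior odds = 0.951/(1−0.951) = 19.4082. LR = 0.71/0.04 = 17.7500.
Prior odds = 19.4082/17.7500 = 1.0934, so P(S) = 1.0934/(1+1.0934) ≈ 0.52.

P(S) = 0.52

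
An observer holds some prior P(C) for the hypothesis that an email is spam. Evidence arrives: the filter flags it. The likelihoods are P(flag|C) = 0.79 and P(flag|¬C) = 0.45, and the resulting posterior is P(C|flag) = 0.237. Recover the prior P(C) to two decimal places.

P(C) = 0.15

Bayes' rule in odds form gives O(C|E) = O(C)·[P(E|C)/P(E|¬C)], hence O(C) = O(C|E)/LR.
Posterior odds = 0.237/(1−0.237) = 0.3106. LR = 0.79/0.45 = 1.7556.
Prior odds = 0.3106/1.7556 = 0.1769, so P(C) = 0.1769/(1+0.1769) ≈ 0.15.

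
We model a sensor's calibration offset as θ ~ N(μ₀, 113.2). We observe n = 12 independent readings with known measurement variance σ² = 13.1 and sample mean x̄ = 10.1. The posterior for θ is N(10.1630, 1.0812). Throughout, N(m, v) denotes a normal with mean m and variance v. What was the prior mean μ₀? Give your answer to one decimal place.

μ₀ = 16.7

With known observation variance, the Normal–Normal posterior has precision τ_n = τ₀ + n/σ² and mean μ_n = (τ₀μ₀ + (n/σ²)x̄)/τ_n.
Here τ₀ = 1/113.2 = 0.008834 and τ_data = 12/13.1 = 0.916031, so τ_n = 0.924865.
Rearranging for μ₀: μ₀ = (μ_n·τ_n − τ_data·x̄)/τ₀ = (10.1630·0.924865 − 0.916031·10.1) / 0.008834 = 0.147490/0.008834 ≈ 16.7.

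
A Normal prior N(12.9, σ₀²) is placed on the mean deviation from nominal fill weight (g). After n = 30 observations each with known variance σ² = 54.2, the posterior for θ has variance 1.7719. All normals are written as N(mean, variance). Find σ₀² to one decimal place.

Posterior precision equals prior precision plus data precision: 1/σ_n² = 1/σ₀² + n/σ².
So 1/σ₀² = 1/1.7719 − 30/54.2 = 0.564366 − 0.553506 = 0.010860.
Hence σ₀² = 1/0.010860 ≈ 92.1.

σ₀² = 92.1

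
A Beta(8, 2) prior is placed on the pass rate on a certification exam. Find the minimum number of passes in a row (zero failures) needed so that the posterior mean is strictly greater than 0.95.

After k passes and 0 failures the posterior is Beta(8+k, 2), with mean (8+k)/(8+2+k).
Set (8+k)/(10+k) > 0.95 and solve: k > (0.95·10 − 8)/(1 − 0.95) = 30.000.
The smallest integer exceeding 30.000 is 31.

k = 31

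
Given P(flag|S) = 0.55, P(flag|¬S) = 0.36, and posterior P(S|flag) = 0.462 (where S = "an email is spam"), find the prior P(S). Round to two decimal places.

Bayes' rule in odds form gives O(S|E) = O(S)·[P(E|S)/P(E|¬S)], hence O(S) = O(S|E)/LR.
Posterior odds = 0.462/(1−0.462) = 0.8587. LR = 0.55/0.36 = 1.5278.
Prior odds = 0.8587/1.5278 = 0.5621, so P(S) = 0.5621/(1+0.5621) ≈ 0.36.

P(S) = 0.36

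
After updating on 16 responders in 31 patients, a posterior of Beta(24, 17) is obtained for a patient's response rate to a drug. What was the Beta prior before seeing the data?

A Beta(α, β) prior with s successes and f failures in binomial data gives a Beta(α+s, β+f) posterior.
So α = 24 − 16 = 8 and β = 17 − 15 = 2.

Beta(8, 2)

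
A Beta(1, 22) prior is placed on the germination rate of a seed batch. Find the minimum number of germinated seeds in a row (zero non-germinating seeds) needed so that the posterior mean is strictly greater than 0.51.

k = 22

After k germinated seeds and 0 non-germinating seeds the posterior is Beta(1+k, 22), with mean (1+k)/(1+22+k).
Set (1+k)/(23+k) > 0.51 and solve: k > (0.51·23 − 1)/(1 − 0.51) = 21.898.
The smallest integer exceeding 21.898 is 22.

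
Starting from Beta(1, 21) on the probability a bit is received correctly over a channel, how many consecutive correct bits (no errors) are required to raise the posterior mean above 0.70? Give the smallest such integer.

k = 49

After k correct bits and 0 errors the posterior is Beta(1+k, 21), with mean (1+k)/(1+21+k).
Set (1+k)/(22+k) > 0.70 and solve: k > (0.70·22 − 1)/(1 − 0.70) = 48.000.
The smallest integer exceeding 48.000 is 49.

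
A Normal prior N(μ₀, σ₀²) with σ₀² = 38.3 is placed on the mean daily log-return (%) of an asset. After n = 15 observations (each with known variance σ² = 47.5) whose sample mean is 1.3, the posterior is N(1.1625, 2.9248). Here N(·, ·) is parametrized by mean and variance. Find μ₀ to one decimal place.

μ₀ = -0.5

With known observation variance, the Normal–Normal posterior has precision τ_n = τ₀ + n/σ² and mean μ_n = (τ₀μ₀ + (n/σ²)x̄)/τ_n.
Here τ₀ = 1/38.3 = 0.026110 and τ_data = 15/47.5 = 0.315789, so τ_n = 0.341899.
Rearranging for μ₀: μ₀ = (μ_n·τ_n − τ_data·x̄)/τ₀ = (1.1625·0.341899 − 0.315789·1.3) / 0.026110 = -0.013068/0.026110 ≈ -0.5.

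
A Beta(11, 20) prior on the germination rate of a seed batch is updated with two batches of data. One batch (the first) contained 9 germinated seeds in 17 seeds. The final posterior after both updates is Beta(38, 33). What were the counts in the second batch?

18 germinated seeds and 5 non-germinating seeds

Sequential conjugate updates are equivalent to a single update on the pooled data, so total successes = posterior α − prior α and total failures = posterior β − prior β.
Total across both batches: 38−11=27 germinated seeds, 33−20=13 non-germinating seeds.
Subtract the first batch: 27−9=18 germinated seeds and 13−8=5 non-germinating seeds.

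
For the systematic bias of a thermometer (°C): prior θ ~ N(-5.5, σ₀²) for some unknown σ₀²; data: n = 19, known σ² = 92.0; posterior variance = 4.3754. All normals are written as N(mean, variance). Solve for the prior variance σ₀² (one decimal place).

σ₀² = 45.4

Posterior precision equals prior precision plus data precision: 1/σ_n² = 1/σ₀² + n/σ².
So 1/σ₀² = 1/4.3754 − 19/92.0 = 0.228551 − 0.206522 = 0.022029.
Hence σ₀² = 1/0.022029 ≈ 45.4.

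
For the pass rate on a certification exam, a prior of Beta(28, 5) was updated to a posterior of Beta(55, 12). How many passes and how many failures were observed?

27 passes and 7 failures

Beta is conjugate to the binomial likelihood: posterior = Beta(a+s, b+f).
So s = 55 − 28 = 27 and f = 12 − 5 = 7.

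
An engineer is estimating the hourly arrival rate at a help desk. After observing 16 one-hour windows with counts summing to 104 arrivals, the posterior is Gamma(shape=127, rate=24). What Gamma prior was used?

Gamma–Poisson conjugacy: posterior shape = α + Σxᵢ, posterior rate = β + n.
So α = 127 − 104 = 23 and β = 24 − 16 = 8.

Gamma(shape=23, rate=8)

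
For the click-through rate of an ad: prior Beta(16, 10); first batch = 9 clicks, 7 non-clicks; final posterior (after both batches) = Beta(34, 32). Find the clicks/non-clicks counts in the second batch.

9 clicks and 15 non-clicks

Because Beta–binomial updating is additive in the counts, the combined data contributed (α_post−α_prior, β_post−β_prior) successes and failures.
Total across both batches: 34−16=18 clicks, 32−10=22 non-clicks.
Subtract the first batch: 18−9=9 clicks and 22−7=15 non-clicks.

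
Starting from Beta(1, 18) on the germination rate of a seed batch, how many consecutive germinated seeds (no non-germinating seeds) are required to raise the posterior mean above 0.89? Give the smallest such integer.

k = 145

After k germinated seeds and 0 non-germinating seeds the posterior is Beta(1+k, 18), with mean (1+k)/(1+18+k).
Set (1+k)/(19+k) > 0.89 and solve: k > (0.89·19 − 1)/(1 − 0.89) = 144.636.
The smallest integer exceeding 144.636 is 145, and checking k=145: (146)/(164) = 0.8902 > 0.89.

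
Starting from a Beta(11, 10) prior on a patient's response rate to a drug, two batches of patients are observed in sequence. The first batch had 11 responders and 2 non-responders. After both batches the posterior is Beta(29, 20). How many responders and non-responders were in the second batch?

7 responders and 8 non-responders

Because Beta–binomial updating is additive in the counts, the combined data contributed (α_post−α_prior, β_post−β_prior) successes and failures.
Total across both batches: 29−11=18 responders, 20−10=10 non-responders.
Subtract the first batch: 18−11=7 responders and 10−2=8 non-responders.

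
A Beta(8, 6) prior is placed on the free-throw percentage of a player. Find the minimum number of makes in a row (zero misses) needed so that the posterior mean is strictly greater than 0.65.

After k makes and 0 misses the posterior is Beta(8+k, 6), with mean (8+k)/(8+6+k).
Set (8+k)/(14+k) > 0.65 and solve: k > (0.65·14 − 8)/(1 − 0.65) = 3.143.
The smallest integer exceeding 3.143 is 4, and checking k=4: (12)/(18) = 0.6667 > 0.65.

k = 4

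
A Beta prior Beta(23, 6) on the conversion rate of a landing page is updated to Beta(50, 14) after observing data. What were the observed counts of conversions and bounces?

Beta is conjugate to the binomial likelihood: posterior = Beta(α+s, β+f).
Match parameters: s=50−23=27, f=14−6=8.

27 conversions and 8 bounces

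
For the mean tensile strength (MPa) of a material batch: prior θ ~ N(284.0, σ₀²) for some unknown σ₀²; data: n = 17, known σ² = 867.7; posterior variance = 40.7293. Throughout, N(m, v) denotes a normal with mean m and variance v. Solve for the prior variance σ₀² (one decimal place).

σ₀² = 201.6

For the Normal–Normal model with known σ², precisions add: τ_n = τ₀ + n/σ².
So 1/σ₀² = 1/40.7293 − 17/867.7 = 0.024552 − 0.019592 = 0.004960.
Hence σ₀² = 1/0.004960 ≈ 201.6.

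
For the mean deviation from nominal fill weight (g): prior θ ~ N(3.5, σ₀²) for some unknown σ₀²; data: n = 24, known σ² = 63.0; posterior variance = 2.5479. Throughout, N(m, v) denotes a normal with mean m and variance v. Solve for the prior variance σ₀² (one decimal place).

Posterior precision equals prior precision plus data precision: 1/σ_n² = 1/σ₀² + n/σ².
So 1/σ₀² = 1/2.5479 − 24/63.0 = 0.392480 − 0.380952 = 0.011528.
Hence σ₀² = 1/0.011528 ≈ 86.7.

σ₀² = 86.7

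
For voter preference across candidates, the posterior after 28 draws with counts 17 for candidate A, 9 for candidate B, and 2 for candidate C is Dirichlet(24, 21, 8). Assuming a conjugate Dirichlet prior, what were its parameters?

For a Dirichlet(α) prior with multinomial counts c, the posterior is Dirichlet(α + c) componentwise.
Subtract each count from the matching posterior parameter: 24−17=7, 21−9=12, 8−2=6.

Dirichlet(7, 12, 6)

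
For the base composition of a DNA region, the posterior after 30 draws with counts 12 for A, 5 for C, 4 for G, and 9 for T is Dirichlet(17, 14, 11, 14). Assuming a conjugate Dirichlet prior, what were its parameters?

Dirichlet(5, 9, 7, 5)

For a Dirichlet(α) prior with multinomial counts c, the posterior is Dirichlet(α + c) componentwise.
Subtract each count from the matching posterior parameter: 17−12=5, 14−5=9, 11−4=7, 14−9=5.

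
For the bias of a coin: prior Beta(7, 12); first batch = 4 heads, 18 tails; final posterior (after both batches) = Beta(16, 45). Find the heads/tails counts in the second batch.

Because Beta–binomial updating is additive in the counts, the combined data contributed (α_post−α_prior, β_post−β_prior) successes and failures.
Total across both batches: 16−7=9 heads, 45−12=33 tails.
Subtract the first batch: 9−4=5 heads and 33−18=15 tails.

5 heads and 15 tails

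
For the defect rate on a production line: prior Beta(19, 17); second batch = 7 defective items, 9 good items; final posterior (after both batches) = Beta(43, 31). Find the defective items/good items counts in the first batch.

17 defective items and 5 good items

Because Beta–binomial updating is additive in the counts, the combined data contributed (α_post−α_prior, β_post−β_prior) successes and failures.
Total across both batches: 43−19=24 defective items, 31−17=14 good items.
Subtract the second batch: 24−7=17 defective items and 14−9=5 good items.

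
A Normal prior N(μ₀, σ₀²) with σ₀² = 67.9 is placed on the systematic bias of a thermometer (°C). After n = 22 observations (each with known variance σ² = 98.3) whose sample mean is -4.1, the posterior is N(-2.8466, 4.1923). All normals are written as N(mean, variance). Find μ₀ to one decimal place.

μ₀ = 16.2

With known observation variance, the Normal–Normal posterior has precision τ_n = τ₀ + n/σ² and mean μ_n = (τ₀μ₀ + (n/σ²)x̄)/τ_n.
Here τ₀ = 1/67.9 = 0.014728 and τ_data = 22/98.3 = 0.223805, so τ_n = 0.238533.
Rearranging for μ₀: μ₀ = (μ_n·τ_n − τ_data·x̄)/τ₀ = (-2.8466·0.238533 − 0.223805·-4.1) / 0.014728 = 0.238592/0.014728 ≈ 16.2.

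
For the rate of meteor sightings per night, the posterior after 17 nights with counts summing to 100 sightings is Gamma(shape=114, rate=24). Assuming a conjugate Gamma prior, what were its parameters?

A Gamma(α, β) prior (rate parametrization) on a Poisson rate with n observations summing to S gives posterior Gamma(α+S, β+n).
So α = 114 − 100 = 14 and β = 24 − 17 = 7.

Gamma(shape=14, rate=7)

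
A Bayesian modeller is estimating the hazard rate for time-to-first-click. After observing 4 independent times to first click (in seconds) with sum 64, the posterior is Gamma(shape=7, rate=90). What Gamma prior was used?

Gamma(shape=3, rate=26)

For an exponential likelihood with a Gamma(α, β) prior on the rate, n observations with total T give posterior Gamma(α+n, β+T).
So α = 7 − 4 = 3 and β = 90 − 64 = 26.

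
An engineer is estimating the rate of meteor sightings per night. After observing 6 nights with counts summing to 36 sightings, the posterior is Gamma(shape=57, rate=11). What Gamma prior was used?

A Gamma(α, β) prior (rate parametrization) on a Poisson rate with n observations summing to S gives posterior Gamma(α+S, β+n).
So α = 57 − 36 = 21 and β = 11 − 6 = 5.

Gamma(shape=21, rate=5)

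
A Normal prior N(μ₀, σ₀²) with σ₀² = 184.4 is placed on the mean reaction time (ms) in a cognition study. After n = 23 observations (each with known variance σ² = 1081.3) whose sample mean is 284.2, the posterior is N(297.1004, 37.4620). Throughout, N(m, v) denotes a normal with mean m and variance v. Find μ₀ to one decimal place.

With known observation variance, the Normal–Normal posterior has precision τ_n = τ₀ + n/σ² and mean μ_n = (τ₀μ₀ + (n/σ²)x̄)/τ_n.
Here τ₀ = 1/184.4 = 0.005423 and τ_data = 23/1081.3 = 0.021271, so τ_n = 0.026694.
Rearranging for μ₀: μ₀ = (μ_n·τ_n − τ_data·x̄)/τ₀ = (297.1004·0.026694 − 0.021271·284.2) / 0.005423 = 1.885580/0.005423 ≈ 347.7.

μ₀ = 347.7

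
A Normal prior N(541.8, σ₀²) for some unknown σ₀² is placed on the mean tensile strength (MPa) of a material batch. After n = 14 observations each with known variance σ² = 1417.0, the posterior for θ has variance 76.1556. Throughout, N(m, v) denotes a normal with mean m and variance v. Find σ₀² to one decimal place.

Posterior precision equals prior precision plus data precision: 1/σ_n² = 1/σ₀² + n/σ².
So 1/σ₀² = 1/76.1556 − 14/1417.0 = 0.013131 − 0.009880 = 0.003251.
Hence σ₀² = 1/0.003251 ≈ 307.6.

σ₀² = 307.6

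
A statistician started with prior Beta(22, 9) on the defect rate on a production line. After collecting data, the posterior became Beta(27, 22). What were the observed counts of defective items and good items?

5 defective items and 13 good items

Under Beta–binomial conjugacy the posterior parameters are (α+s, β+f).
Match parameters: s=27−22=5, f=22−9=13.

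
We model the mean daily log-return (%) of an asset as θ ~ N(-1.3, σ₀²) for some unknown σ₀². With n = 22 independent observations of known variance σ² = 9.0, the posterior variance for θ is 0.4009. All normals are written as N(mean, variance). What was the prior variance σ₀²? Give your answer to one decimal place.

For the Normal–Normal model with known σ², precisions add: τ_n = τ₀ + n/σ².
So 1/σ₀² = 1/0.4009 − 22/9.0 = 2.494388 − 2.444444 = 0.049944.
Hence σ₀² = 1/0.049944 ≈ 20.0.

σ₀² = 20.0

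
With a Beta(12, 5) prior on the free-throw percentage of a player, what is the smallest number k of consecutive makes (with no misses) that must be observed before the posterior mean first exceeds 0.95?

After k makes and 0 misses the posterior is Beta(12+k, 5), with mean (12+k)/(12+5+k).
Set (12+k)/(17+k) > 0.95 and solve: k > (0.95·17 − 12)/(1 − 0.95) = 83.000.
The smallest integer exceeding 83.000 is 84.

k = 84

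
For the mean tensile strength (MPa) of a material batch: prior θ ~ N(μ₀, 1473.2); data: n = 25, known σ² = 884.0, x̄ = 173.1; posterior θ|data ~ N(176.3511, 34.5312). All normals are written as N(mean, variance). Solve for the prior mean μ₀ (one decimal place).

μ₀ = 311.8

The posterior mean is a precision-weighted average: μ_n = (τ₀μ₀ + τ_data·x̄)/(τ₀+τ_data), with τ₀=1/σ₀² and τ_data=n/σ².
Here τ₀ = 1/1473.2 = 0.000679 and τ_data = 25/884.0 = 0.028281, so τ_n = 0.028960.
Rearranging for μ₀: μ₀ = (μ_n·τ_n − τ_data·x̄)/τ₀ = (176.3511·0.028960 − 0.028281·173.1) / 0.000679 = 0.211687/0.000679 ≈ 311.8.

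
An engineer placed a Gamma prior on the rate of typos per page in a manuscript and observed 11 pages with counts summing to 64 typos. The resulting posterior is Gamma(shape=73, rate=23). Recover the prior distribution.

Gamma–Poisson conjugacy: posterior shape = α + Σxᵢ, posterior rate = β + n.
So α = 73 − 64 = 9 and β = 23 − 11 = 12.

Gamma(shape=9, rate=12)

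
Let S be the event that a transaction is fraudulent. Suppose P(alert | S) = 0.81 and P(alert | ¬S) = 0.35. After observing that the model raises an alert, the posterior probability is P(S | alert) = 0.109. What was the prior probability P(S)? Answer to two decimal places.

P(S) = 0.05

Bayes' rule in odds form gives O(S|E) = O(S)·[P(E|S)/P(E|¬S)], hence O(S) = O(S|E)/LR.
Posterior odds = 0.109/(1−0.109) = 0.1223. LR = 0.81/0.35 = 2.3143.
Prior odds = 0.1223/2.3143 = 0.0528, so P(S) = 0.0528/(1+0.0528) ≈ 0.05.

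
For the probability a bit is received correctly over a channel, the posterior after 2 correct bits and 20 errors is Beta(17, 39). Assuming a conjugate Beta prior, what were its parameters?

Under Beta–binomial conjugacy the posterior parameters are (a+s, b+f).
Subtract the data counts: 17−2=15, 39−20=19.

Beta(15, 19)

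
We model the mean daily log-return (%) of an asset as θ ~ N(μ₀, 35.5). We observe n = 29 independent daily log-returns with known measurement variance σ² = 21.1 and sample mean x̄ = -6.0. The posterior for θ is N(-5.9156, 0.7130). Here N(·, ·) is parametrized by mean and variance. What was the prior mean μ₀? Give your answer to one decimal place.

With known observation variance, the Normal–Normal posterior has precision τ_n = τ₀ + n/σ² and mean μ_n = (τ₀μ₀ + (n/σ²)x̄)/τ_n.
Here τ₀ = 1/35.5 = 0.028169 and τ_data = 29/21.1 = 1.374408, so τ_n = 1.402577.
Rearranging for μ₀: μ₀ = (μ_n·τ_n − τ_data·x̄)/τ₀ = (-5.9156·1.402577 − 1.374408·-6.0) / 0.028169 = -0.050637/0.028169 ≈ -1.8.

μ₀ = -1.8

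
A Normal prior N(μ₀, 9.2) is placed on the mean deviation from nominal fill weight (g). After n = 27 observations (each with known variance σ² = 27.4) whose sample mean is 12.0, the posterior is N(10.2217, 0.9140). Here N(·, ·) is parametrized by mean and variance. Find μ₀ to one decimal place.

With known observation variance, the Normal–Normal posterior has precision τ_n = τ₀ + n/σ² and mean μ_n = (τ₀μ₀ + (n/σ²)x̄)/τ_n.
Here τ₀ = 1/9.2 = 0.108696 and τ_data = 27/27.4 = 0.985401, so τ_n = 1.094097.
Rearranging for μ₀: μ₀ = (μ_n·τ_n − τ_data·x̄)/τ₀ = (10.2217·1.094097 − 0.985401·12.0) / 0.108696 = -0.641281/0.108696 ≈ -5.9.

μ₀ = -5.9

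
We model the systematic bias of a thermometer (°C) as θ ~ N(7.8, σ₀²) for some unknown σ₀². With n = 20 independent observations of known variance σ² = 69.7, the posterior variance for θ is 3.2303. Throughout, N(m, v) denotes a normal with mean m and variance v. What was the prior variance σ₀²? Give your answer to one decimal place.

For the Normal–Normal model with known σ², precisions add: τ_n = τ₀ + n/σ².
So 1/σ₀² = 1/3.2303 − 20/69.7 = 0.309569 − 0.286944 = 0.022625.
Hence σ₀² = 1/0.022625 ≈ 44.2.

σ₀² = 44.2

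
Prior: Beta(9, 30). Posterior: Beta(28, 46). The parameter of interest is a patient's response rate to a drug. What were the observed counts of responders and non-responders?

19 responders and 16 non-responders

Under Beta–binomial conjugacy the posterior parameters are (α+s, β+f).
So s = 28 − 9 = 19 and f = 46 − 30 = 16.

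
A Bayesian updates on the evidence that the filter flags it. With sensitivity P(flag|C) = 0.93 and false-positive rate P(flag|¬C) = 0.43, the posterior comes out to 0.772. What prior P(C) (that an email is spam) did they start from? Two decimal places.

In odds form, posterior odds = prior odds × likelihood ratio, so prior odds = posterior odds ÷ LR.
Posterior odds = 0.772/(1−0.772) = 3.3860. LR = 0.93/0.43 = 2.1628.
Prior odds = 3.3860/2.1628 = 1.5656, so P(C) = 1.5656/(1+1.5656) ≈ 0.61.

P(C) = 0.61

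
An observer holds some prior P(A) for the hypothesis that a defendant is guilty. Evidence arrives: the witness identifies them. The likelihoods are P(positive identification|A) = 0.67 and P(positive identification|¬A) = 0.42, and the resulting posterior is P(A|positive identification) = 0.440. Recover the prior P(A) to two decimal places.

P(A) = 0.33

In odds form, posterior odds = prior odds × likelihood ratio, so prior odds = posterior odds ÷ LR.
Posterior odds = 0.440/(1−0.440) = 0.7857. LR = 0.67/0.42 = 1.5952.
Prior odds = 0.7857/1.5952 = 0.4925, so P(A) = 0.4925/(1+0.4925) ≈ 0.33.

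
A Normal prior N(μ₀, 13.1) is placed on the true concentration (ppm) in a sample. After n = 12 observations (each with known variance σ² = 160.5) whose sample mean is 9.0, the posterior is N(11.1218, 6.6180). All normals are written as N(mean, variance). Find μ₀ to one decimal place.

With known observation variance, the Normal–Normal posterior has precision τ_n = τ₀ + n/σ² and mean μ_n = (τ₀μ₀ + (n/σ²)x̄)/τ_n.
Here τ₀ = 1/13.1 = 0.076336 and τ_data = 12/160.5 = 0.074766, so τ_n = 0.151102.
Rearranging for μ₀: μ₀ = (μ_n·τ_n − τ_data·x̄)/τ₀ = (11.1218·0.151102 − 0.074766·9.0) / 0.076336 = 1.007632/0.076336 ≈ 13.2.

μ₀ = 13.2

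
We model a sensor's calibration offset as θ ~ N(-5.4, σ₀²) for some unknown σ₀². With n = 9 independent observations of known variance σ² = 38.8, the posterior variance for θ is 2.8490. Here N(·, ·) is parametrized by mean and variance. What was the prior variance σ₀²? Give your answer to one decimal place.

σ₀² = 8.4

Posterior precision equals prior precision plus data precision: 1/σ_n² = 1/σ₀² + n/σ².
So 1/σ₀² = 1/2.8490 − 9/38.8 = 0.351000 − 0.231959 = 0.119041.
Hence σ₀² = 1/0.119041 ≈ 8.4.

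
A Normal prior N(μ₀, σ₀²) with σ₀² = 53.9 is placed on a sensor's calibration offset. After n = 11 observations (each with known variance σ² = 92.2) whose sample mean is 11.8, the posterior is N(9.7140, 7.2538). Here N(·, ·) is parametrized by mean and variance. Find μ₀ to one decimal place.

With known observation variance, the Normal–Normal posterior has precision τ_n = τ₀ + n/σ² and mean μ_n = (τ₀μ₀ + (n/σ²)x̄)/τ_n.
Here τ₀ = 1/53.9 = 0.018553 and τ_data = 11/92.2 = 0.119306, so τ_n = 0.137859.
Rearranging for μ₀: μ₀ = (μ_n·τ_n − τ_data·x̄)/τ₀ = (9.7140·0.137859 − 0.119306·11.8) / 0.018553 = -0.068648/0.018553 ≈ -3.7.

μ₀ = -3.7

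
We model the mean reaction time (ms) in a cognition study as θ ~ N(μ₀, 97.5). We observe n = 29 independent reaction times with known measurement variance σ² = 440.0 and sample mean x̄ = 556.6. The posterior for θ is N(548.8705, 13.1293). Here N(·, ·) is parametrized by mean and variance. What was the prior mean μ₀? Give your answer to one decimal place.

μ₀ = 499.2

The posterior mean is a precision-weighted average: μ_n = (τ₀μ₀ + τ_data·x̄)/(τ₀+τ_data), with τ₀=1/σ₀² and τ_data=n/σ².
Here τ₀ = 1/97.5 = 0.010256 and τ_data = 29/440.0 = 0.065909, so τ_n = 0.076165.
Rearranging for μ₀: μ₀ = (μ_n·τ_n − τ_data·x̄)/τ₀ = (548.8705·0.076165 − 0.065909·556.6) / 0.010256 = 5.119772/0.010256 ≈ 499.2.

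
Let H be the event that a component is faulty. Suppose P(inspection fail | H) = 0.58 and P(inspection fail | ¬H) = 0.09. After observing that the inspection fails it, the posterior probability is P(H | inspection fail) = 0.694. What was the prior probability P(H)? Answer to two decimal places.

P(H) = 0.26

Bayes' rule in odds form gives O(H|E) = O(H)·[P(E|H)/P(E|¬H)], hence O(H) = O(H|E)/LR.
Posterior odds = 0.694/(1−0.694) = 2.2680. LR = 0.58/0.09 = 6.4444.
Prior odds = 2.2680/6.4444 = 0.3519, so P(H) = 0.3519/(1+0.3519) ≈ 0.26.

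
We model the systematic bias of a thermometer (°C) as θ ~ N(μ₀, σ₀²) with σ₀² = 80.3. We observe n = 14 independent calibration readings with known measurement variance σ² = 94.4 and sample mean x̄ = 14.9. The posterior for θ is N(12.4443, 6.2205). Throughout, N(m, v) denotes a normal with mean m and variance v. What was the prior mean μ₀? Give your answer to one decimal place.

μ₀ = -16.8

The posterior mean is a precision-weighted average: μ_n = (τ₀μ₀ + τ_data·x̄)/(τ₀+τ_data), with τ₀=1/σ₀² and τ_data=n/σ².
Here τ₀ = 1/80.3 = 0.012453 and τ_data = 14/94.4 = 0.148305, so τ_n = 0.160758.
Rearranging for μ₀: μ₀ = (μ_n·τ_n − τ_data·x̄)/τ₀ = (12.4443·0.160758 − 0.148305·14.9) / 0.012453 = -0.209224/0.012453 ≈ -16.8.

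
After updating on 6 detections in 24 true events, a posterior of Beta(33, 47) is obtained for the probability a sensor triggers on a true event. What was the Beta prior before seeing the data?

Under Beta–binomial conjugacy the posterior parameters are (a+s, b+f).
Subtract the data counts: 33−6=27, 47−18=29.

Beta(27, 29)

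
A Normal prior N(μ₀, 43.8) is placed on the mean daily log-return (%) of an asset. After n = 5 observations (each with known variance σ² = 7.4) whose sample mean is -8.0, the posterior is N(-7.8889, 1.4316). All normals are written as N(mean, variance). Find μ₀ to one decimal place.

The posterior mean is a precision-weighted average: μ_n = (τ₀μ₀ + τ_data·x̄)/(τ₀+τ_data), with τ₀=1/σ₀² and τ_data=n/σ².
Here τ₀ = 1/43.8 = 0.022831 and τ_data = 5/7.4 = 0.675676, so τ_n = 0.698507.
Rearranging for μ₀: μ₀ = (μ_n·τ_n − τ_data·x̄)/τ₀ = (-7.8889·0.698507 − 0.675676·-8.0) / 0.022831 = -0.105044/0.022831 ≈ -4.6.

μ₀ = -4.6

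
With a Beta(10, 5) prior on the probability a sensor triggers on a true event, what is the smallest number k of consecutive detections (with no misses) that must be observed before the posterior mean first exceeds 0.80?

k = 11

After k detections and 0 misses the posterior is Beta(10+k, 5), with mean (10+k)/(10+5+k).
Set (10+k)/(15+k) > 0.80 and solve: k > (0.80·15 − 10)/(1 − 0.80) = 10.000.
The smallest integer exceeding 10.000 is 11, and checking k=11: (21)/(26) = 0.8077 > 0.80.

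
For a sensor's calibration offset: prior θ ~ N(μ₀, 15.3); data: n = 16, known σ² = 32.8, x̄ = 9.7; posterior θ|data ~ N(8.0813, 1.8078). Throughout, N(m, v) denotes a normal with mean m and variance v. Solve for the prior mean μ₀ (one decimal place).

μ₀ = -4.0

With known observation variance, the Normal–Normal posterior has precision τ_n = τ₀ + n/σ² and mean μ_n = (τ₀μ₀ + (n/σ²)x̄)/τ_n.
Here τ₀ = 1/15.3 = 0.065359 and τ_data = 16/32.8 = 0.487805, so τ_n = 0.553164.
Rearranging for μ₀: μ₀ = (μ_n·τ_n − τ_data·x̄)/τ₀ = (8.0813·0.553164 − 0.487805·9.7) / 0.065359 = -0.261424/0.065359 ≈ -4.0.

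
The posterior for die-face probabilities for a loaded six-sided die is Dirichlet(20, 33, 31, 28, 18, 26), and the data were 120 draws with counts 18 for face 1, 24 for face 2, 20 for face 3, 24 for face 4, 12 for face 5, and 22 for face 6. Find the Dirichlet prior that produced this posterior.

Dirichlet(2, 9, 11, 4, 6, 4)

For a Dirichlet(α) prior with multinomial counts c, the posterior is Dirichlet(α + c) componentwise.
Subtract each count from the matching posterior parameter: 20−18=2, 33−24=9, 31−20=11, 28−24=4, 18−12=6, 26−22=4.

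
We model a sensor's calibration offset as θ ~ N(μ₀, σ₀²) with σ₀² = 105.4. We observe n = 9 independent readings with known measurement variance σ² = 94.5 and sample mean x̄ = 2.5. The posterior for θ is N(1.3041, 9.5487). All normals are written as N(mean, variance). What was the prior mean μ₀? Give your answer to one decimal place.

With known observation variance, the Normal–Normal posterior has precision τ_n = τ₀ + n/σ² and mean μ_n = (τ₀μ₀ + (n/σ²)x̄)/τ_n.
Here τ₀ = 1/105.4 = 0.009488 and τ_data = 9/94.5 = 0.095238, so τ_n = 0.104726.
Rearranging for μ₀: μ₀ = (μ_n·τ_n − τ_data·x̄)/τ₀ = (1.3041·0.104726 − 0.095238·2.5) / 0.009488 = -0.101522/0.009488 ≈ -10.7.

μ₀ = -10.7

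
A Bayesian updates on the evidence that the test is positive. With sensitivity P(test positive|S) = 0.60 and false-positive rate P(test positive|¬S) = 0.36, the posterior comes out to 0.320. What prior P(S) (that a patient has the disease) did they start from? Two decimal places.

P(S) = 0.22

Bayes' rule in odds form gives O(S|E) = O(S)·[P(E|S)/P(E|¬S)], hence O(S) = O(S|E)/LR.
Posterior odds = 0.320/(1−0.320) = 0.4706. LR = 0.60/0.36 = 1.6667.
Prior odds = 0.4706/1.6667 = 0.2824, so P(S) = 0.2824/(1+0.2824) ≈ 0.22.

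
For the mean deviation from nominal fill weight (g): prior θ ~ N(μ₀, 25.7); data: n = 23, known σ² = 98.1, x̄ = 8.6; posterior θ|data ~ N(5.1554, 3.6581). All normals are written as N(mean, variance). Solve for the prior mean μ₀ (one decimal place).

The posterior mean is a precision-weighted average: μ_n = (τ₀μ₀ + τ_data·x̄)/(τ₀+τ_data), with τ₀=1/σ₀² and τ_data=n/σ².
Here τ₀ = 1/25.7 = 0.038911 and τ_data = 23/98.1 = 0.234455, so τ_n = 0.273366.
Rearranging for μ₀: μ₀ = (μ_n·τ_n − τ_data·x̄)/τ₀ = (5.1554·0.273366 − 0.234455·8.6) / 0.038911 = -0.607002/0.038911 ≈ -15.6.

μ₀ = -15.6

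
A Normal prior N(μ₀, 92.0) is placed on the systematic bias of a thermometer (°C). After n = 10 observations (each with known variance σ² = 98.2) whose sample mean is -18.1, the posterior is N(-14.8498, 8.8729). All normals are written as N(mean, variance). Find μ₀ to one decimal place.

The posterior mean is a precision-weighted average: μ_n = (τ₀μ₀ + τ_data·x̄)/(τ₀+τ_data), with τ₀=1/σ₀² and τ_data=n/σ².
Here τ₀ = 1/92.0 = 0.010870 and τ_data = 10/98.2 = 0.101833, so τ_n = 0.112703.
Rearranging for μ₀: μ₀ = (μ_n·τ_n − τ_data·x̄)/τ₀ = (-14.8498·0.112703 − 0.101833·-18.1) / 0.010870 = 0.169560/0.010870 ≈ 15.6.

μ₀ = 15.6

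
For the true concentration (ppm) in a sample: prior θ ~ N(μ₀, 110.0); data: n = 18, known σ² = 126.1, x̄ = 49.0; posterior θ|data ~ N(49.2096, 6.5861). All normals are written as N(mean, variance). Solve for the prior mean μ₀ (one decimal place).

With known observation variance, the Normal–Normal posterior has precision τ_n = τ₀ + n/σ² and mean μ_n = (τ₀μ₀ + (n/σ²)x̄)/τ_n.
Here τ₀ = 1/110.0 = 0.009091 and τ_data = 18/126.1 = 0.142744, so τ_n = 0.151835.
Rearranging for μ₀: μ₀ = (μ_n·τ_n − τ_data·x̄)/τ₀ = (49.2096·0.151835 − 0.142744·49.0) / 0.009091 = 0.477284/0.009091 ≈ 52.5.

μ₀ = 52.5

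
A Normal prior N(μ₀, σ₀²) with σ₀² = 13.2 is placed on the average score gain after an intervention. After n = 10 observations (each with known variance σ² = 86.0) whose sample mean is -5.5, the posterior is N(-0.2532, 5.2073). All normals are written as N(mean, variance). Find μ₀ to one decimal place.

With known observation variance, the Normal–Normal posterior has precision τ_n = τ₀ + n/σ² and mean μ_n = (τ₀μ₀ + (n/σ²)x̄)/τ_n.
Here τ₀ = 1/13.2 = 0.075758 and τ_data = 10/86.0 = 0.116279, so τ_n = 0.192037.
Rearranging for μ₀: μ₀ = (μ_n·τ_n − τ_data·x̄)/τ₀ = (-0.2532·0.192037 − 0.116279·-5.5) / 0.075758 = 0.590911/0.075758 ≈ 7.8.

μ₀ = 7.8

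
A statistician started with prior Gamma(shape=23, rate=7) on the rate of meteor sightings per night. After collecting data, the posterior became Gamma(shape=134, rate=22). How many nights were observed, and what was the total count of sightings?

Gamma–Poisson conjugacy: posterior shape = α + Σxᵢ, posterior rate = β + n.
Matching: Σxᵢ = 134 − 23 = 111 and n = 22 − 7 = 15.

n = 15 nights with total 111 sightings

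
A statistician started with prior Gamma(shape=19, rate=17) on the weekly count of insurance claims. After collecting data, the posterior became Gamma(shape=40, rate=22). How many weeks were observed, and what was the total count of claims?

n = 5 weeks with total 21 claims

A Gamma(α, β) prior (rate parametrization) on a Poisson rate with n observations summing to S gives posterior Gamma(α+S, β+n).
Matching: Σxᵢ = 40 − 19 = 21 and n = 22 − 17 = 5.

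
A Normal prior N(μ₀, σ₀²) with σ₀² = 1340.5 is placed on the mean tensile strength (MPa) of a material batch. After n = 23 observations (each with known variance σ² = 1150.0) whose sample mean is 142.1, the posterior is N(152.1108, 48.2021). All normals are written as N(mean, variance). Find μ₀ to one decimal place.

μ₀ = 420.5

The posterior mean is a precision-weighted average: μ_n = (τ₀μ₀ + τ_data·x̄)/(τ₀+τ_data), with τ₀=1/σ₀² and τ_data=n/σ².
Here τ₀ = 1/1340.5 = 0.000746 and τ_data = 23/1150.0 = 0.020000, so τ_n = 0.020746.
Rearranging for μ₀: μ₀ = (μ_n·τ_n − τ_data·x̄)/τ₀ = (152.1108·0.020746 − 0.020000·142.1) / 0.000746 = 0.313691/0.000746 ≈ 420.5.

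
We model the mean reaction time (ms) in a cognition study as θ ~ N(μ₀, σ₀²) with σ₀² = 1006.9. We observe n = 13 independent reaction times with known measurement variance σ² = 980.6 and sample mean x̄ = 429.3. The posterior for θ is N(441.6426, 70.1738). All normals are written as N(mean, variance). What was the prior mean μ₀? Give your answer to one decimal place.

With known observation variance, the Normal–Normal posterior has precision τ_n = τ₀ + n/σ² and mean μ_n = (τ₀μ₀ + (n/σ²)x̄)/τ_n.
Here τ₀ = 1/1006.9 = 0.000993 and τ_data = 13/980.6 = 0.013257, so τ_n = 0.014250.
Rearranging for μ₀: μ₀ = (μ_n·τ_n − τ_data·x̄)/τ₀ = (441.6426·0.014250 − 0.013257·429.3) / 0.000993 = 0.602177/0.000993 ≈ 606.4.

μ₀ = 606.4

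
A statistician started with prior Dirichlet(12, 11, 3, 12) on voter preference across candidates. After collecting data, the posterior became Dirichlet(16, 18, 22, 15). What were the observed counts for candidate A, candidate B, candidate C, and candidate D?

For a Dirichlet(α) prior with multinomial counts c, the posterior is Dirichlet(α + c) componentwise.
Counts are posterior − prior componentwise: 16−12=4, 18−11=7, 22−3=19, 15−12=3.

counts (4, 7, 19, 3)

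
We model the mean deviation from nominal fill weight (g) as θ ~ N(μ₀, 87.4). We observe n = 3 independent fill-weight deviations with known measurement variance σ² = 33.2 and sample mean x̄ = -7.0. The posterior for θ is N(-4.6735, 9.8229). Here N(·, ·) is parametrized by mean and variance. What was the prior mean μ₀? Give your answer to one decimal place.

μ₀ = 13.7

The posterior mean is a precision-weighted average: μ_n = (τ₀μ₀ + τ_data·x̄)/(τ₀+τ_data), with τ₀=1/σ₀² and τ_data=n/σ².
Here τ₀ = 1/87.4 = 0.011442 and τ_data = 3/33.2 = 0.090361, so τ_n = 0.101803.
Rearranging for μ₀: μ₀ = (μ_n·τ_n − τ_data·x̄)/τ₀ = (-4.6735·0.101803 − 0.090361·-7.0) / 0.011442 = 0.156751/0.011442 ≈ 13.7.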